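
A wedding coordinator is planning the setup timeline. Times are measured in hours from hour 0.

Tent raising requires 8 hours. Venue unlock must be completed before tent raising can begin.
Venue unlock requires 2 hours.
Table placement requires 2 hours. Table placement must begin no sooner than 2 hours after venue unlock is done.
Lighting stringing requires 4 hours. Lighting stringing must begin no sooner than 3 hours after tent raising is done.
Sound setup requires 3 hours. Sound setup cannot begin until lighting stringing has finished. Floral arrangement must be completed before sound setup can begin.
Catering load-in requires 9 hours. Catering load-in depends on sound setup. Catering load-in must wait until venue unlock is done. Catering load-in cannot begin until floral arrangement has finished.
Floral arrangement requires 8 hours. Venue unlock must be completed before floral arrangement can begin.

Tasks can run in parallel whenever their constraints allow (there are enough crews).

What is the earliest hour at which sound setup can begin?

17

Venue unlock has no prerequisites, so it starts at hour 0 and finishes at hour 2.
Floral arrangement cannot begin until venue unlock (finishes hour 2). It runs from hour 2 to 2 + 8 = hour 10.
Tent raising cannot begin until venue unlock (finishes hour 2). It runs from hour 2 to 2 + 8 = hour 10.
Lighting stringing waits on tent raising (finishes hour 10, plus 3-hour gap → hour 13), so it starts at hour 13 and finishes at 13 + 4 = hour 17.
Sound setup waits on lighting stringing (finishes hour 17); floral arrangement (finishes hour 10). The latest of these is hour 17, which is the earliest sound setup can start.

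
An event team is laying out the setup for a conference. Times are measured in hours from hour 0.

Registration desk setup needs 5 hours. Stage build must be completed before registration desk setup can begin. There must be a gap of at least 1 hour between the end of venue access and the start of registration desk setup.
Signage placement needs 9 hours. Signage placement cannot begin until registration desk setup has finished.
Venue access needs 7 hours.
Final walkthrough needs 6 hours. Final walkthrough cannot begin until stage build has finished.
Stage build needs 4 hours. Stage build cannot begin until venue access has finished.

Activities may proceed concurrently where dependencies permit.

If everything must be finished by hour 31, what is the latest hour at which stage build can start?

13

Nothing follows signage placement; the deadline of hour 31 is its only limit. It must start by 31 − 9 = hour 22.
Registration desk setup feeds into signage placement (must start by hour 22); so registration desk setup must finish by hour 22 and therefore start by hour 17.
Final walkthrough must finish by hour 31; it takes 6 hours, so it must start by 31 − 6 = hour 25.
For stage build: registration desk setup (must start by hour 17); final walkthrough (must start by hour 25). The most restrictive is hour 17; with a 4-hour duration, stage build must start by hour 13.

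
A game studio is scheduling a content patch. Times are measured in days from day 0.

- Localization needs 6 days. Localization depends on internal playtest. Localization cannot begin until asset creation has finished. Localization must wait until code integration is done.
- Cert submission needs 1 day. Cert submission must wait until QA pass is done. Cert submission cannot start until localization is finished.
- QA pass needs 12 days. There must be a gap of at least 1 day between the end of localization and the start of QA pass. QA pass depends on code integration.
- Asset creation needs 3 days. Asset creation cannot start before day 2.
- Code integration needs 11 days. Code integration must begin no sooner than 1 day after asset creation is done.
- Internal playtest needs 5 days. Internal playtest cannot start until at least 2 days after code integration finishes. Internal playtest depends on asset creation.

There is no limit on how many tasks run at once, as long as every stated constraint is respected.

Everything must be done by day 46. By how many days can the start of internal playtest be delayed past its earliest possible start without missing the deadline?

After its own release at day 2, asset creation can start at day 2 and finishes at day 5.
After asset creation (finishes day 5, plus 1-day gap → day 6), code integration can start at day 6 and finishes at day 17.
Internal playtest needs all of code integration (finishes day 17, plus 2-day gap → day 19); asset creation (finishes day 5). That puts its earliest start at day 19; it finishes at 19 + 5 = day 24.

Working backward from the deadline:
Cert submission has no dependents, so it just needs to finish by day 46. Starting by 46 − 1 = day 45 achieves that.
QA pass has to be done before cert submission (must start by day 45). That means finishing by day 45, i.e. starting by 45 − 12 = day 33.
Localization must finish in time for QA pass (must start by day 33, minus 1-day gap → day 32); cert submission (must start by day 45). The tightest is day 32, so localization must start by 32 − 6 = day 26.
Internal playtest must finish before localization (must start by day 26). With a 5-day duration, internal playtest must start by 26 − 5 = day 21.
So internal playtest can start as early as day 19 and as late as day 21, giving 21 − 19 = 2 days of slack.

2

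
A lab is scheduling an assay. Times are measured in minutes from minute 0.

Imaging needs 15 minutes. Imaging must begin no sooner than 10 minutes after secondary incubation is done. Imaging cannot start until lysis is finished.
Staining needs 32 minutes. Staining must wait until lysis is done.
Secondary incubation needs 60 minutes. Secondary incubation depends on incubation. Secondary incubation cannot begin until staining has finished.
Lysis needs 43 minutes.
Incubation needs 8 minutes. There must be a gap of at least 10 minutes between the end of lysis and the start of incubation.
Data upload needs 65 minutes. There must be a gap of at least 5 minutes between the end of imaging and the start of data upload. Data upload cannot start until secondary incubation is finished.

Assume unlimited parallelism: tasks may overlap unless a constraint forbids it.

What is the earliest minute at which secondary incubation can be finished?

135

Lysis has no prerequisites, so it starts at minute 0 and finishes at minute 43.
After lysis (finishes minute 43), staining can start at minute 43 and finishes at minute 75.
Incubation cannot begin until lysis (finishes minute 43, plus 10-minute gap → minute 53). It runs from minute 53 to 53 + 8 = minute 61.
Secondary incubation cannot start until incubation (finishes minute 61); staining (finishes minute 75). The controlling bound is minute 75, so secondary incubation finishes at 75 + 60 = minute 135.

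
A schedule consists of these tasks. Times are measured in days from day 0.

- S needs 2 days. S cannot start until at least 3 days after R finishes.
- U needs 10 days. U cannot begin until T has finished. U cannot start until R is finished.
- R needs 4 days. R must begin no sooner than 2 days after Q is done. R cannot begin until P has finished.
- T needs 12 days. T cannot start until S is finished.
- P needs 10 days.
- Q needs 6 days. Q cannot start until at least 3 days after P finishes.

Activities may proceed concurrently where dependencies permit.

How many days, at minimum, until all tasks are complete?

52

P can start immediately at day 0; it finishes at day 10.
Q cannot begin until P (finishes day 10, plus 3-day gap → day 13). It runs from day 13 to 13 + 6 = day 19.
R needs all of Q (finishes day 19, plus 2-day gap → day 21); P (finishes day 10). That puts its earliest start at day 21; it finishes at 21 + 4 = day 25.
S waits on R (finishes day 25, plus 3-day gap → day 28), so it starts at day 28 and finishes at 28 + 2 = day 30.
T cannot begin until S (finishes day 30). It runs from day 30 to 30 + 12 = day 42.
U has to wait for T (finishes day 42); R (finishes day 25). The latest of these is day 42, so U runs day 42 to 42 + 10 = day 52.
All tasks are finished once the last one completes. Finish times: P at 10, Q at 19, R at 25, S at 30, T at 42, U at 52. The latest is day 52.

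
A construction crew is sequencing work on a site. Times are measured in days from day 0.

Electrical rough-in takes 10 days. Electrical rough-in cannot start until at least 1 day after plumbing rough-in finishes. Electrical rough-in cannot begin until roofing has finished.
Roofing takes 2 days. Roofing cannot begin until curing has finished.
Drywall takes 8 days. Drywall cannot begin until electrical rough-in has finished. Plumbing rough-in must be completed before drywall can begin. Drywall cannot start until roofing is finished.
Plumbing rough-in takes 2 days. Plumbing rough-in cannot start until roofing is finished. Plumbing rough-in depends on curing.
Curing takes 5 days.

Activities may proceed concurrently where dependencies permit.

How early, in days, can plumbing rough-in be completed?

9

Curing can start immediately at day 0; it finishes at day 5.
Roofing waits on curing (finishes day 5), so it starts at day 5 and finishes at 5 + 2 = day 7.
For plumbing rough-in: roofing (finishes day 7); curing (finishes day 5). Taking the maximum gives a start of day 7, and it finishes at 7 + 2 = day 9.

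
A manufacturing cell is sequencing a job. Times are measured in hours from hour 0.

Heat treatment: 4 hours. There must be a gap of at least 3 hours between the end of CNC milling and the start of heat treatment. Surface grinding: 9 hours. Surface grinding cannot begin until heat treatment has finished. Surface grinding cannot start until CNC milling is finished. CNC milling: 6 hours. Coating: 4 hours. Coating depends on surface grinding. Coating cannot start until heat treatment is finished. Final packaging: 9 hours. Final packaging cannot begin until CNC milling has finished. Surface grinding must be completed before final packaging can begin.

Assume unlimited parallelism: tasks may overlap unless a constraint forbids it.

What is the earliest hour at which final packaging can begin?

CNC milling has no prerequisites, so it starts at hour 0 and finishes at hour 6.
After CNC milling (finishes hour 6, plus 3-hour gap → hour 9), heat treatment can start at hour 9 and finishes at hour 13.
For surface grinding: heat treatment (finishes hour 13); CNC milling (finishes hour 6). Taking the maximum gives a start of hour 13, and it finishes at 13 + 9 = hour 22.
Final packaging waits on CNC milling (finishes hour 6); surface grinding (finishes hour 22). The latest of these is hour 22, which is the earliest final packaging can start.

22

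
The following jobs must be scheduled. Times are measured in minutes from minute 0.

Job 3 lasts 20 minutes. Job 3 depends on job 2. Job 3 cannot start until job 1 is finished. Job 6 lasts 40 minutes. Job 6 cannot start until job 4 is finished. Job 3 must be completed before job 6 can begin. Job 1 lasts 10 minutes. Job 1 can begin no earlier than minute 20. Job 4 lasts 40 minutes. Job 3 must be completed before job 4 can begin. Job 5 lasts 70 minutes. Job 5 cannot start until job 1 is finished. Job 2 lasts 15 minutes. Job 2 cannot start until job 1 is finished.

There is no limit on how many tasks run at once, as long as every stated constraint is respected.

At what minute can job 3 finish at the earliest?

After its own release at minute 20, job 1 can start at minute 20 and finishes at minute 30.
After job 1 (finishes minute 30), job 2 can start at minute 30 and finishes at minute 45.
For job 3: job 2 (finishes minute 45); job 1 (finishes minute 30). Taking the maximum gives a start of minute 45, and it finishes at 45 + 20 = minute 65.

65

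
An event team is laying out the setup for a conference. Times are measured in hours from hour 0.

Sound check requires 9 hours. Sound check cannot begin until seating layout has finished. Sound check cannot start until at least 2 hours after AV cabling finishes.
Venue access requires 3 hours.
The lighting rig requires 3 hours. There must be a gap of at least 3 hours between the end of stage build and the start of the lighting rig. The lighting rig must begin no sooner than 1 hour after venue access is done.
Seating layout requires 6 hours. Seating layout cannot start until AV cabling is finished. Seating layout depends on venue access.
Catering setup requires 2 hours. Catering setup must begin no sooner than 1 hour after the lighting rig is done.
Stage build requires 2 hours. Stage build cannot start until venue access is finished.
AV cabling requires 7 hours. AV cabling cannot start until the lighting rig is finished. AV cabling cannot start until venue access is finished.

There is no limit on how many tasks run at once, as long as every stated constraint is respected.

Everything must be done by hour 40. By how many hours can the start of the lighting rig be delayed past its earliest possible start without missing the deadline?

7

Venue access can start immediately at hour 0; it finishes at hour 3.
Stage build cannot begin until venue access (finishes hour 3). It runs from hour 3 to 3 + 2 = hour 5.
The lighting rig cannot start until stage build (finishes hour 5, plus 3-hour gap → hour 8); venue access (finishes hour 3, plus 1-hour gap → hour 4). The controlling bound is hour 8, so the lighting rig finishes at 8 + 3 = hour 11.

Working backward from the deadline:
Sound check must finish by hour 40; it takes 9 hours, so it must start by 40 − 9 = hour 31.
Since sound check (must start by hour 31) depends on it, seating layout must finish by hour 31. Backing off its 6-hour duration gives a latest start of hour 25.
For AV cabling: seating layout (must start by hour 25); sound check (must start by hour 31, minus 2-hour gap → hour 29). The most restrictive is hour 25; with a 7-hour duration, AV cabling must start by hour 18.
Catering setup has no dependents, so it just needs to finish by hour 40. Starting by 40 − 2 = hour 38 achieves that.
The lighting rig must finish in time for AV cabling (must start by hour 18); catering setup (must start by hour 38, minus 1-hour gap → hour 37). The tightest is hour 18, so the lighting rig must start by 18 − 3 = hour 15.
So the lighting rig can start as early as hour 8 and as late as hour 15, giving 15 − 8 = 7 hours of slack.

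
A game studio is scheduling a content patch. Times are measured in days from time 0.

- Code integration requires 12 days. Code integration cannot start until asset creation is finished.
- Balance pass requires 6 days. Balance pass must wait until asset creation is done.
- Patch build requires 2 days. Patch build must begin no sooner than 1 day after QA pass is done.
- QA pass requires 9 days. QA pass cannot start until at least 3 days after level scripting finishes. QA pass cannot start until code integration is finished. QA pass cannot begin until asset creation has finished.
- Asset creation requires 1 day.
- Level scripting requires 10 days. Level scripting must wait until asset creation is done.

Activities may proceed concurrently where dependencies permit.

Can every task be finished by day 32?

Asset creation can start immediately at day 0; it finishes at day 1.
Balance pass cannot begin until asset creation (finishes day 1). It runs from day 1 to 1 + 6 = day 7.
Code integration cannot begin until asset creation (finishes day 1). It runs from day 1 to 1 + 12 = day 13.
After asset creation (finishes day 1), level scripting can start at day 1 and finishes at day 11.
QA pass has to wait for level scripting (finishes day 11, plus 3-day gap → day 14); code integration (finishes day 13); asset creation (finishes day 1). The latest of these is day 14, so QA pass runs day 14 to 14 + 9 = day 23.
Patch build waits on QA pass (finishes day 23, plus 1-day gap → day 24), so it starts at day 24 and finishes at 24 + 2 = day 26.
Every task is finished by day 26, which is no later than the deadline of 32, so the schedule is feasible.

Yes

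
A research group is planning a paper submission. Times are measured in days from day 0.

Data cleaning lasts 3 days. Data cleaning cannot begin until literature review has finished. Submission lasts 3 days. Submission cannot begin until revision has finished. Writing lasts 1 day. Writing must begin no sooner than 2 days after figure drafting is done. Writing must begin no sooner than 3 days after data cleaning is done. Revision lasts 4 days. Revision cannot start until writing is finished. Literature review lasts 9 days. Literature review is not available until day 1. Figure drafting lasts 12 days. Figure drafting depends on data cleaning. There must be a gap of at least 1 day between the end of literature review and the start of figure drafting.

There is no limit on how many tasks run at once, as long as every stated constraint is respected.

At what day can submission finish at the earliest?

35

After its own release at day 1, literature review can start at day 1 and finishes at day 10.
After literature review (finishes day 10), data cleaning can start at day 10 and finishes at day 13.
Figure drafting has to wait for data cleaning (finishes day 13); literature review (finishes day 10, plus 1-day gap → day 11). The latest of these is day 13, so figure drafting runs day 13 to 13 + 12 = day 25.
Writing cannot start until figure drafting (finishes day 25, plus 2-day gap → day 27); data cleaning (finishes day 13, plus 3-day gap → day 16). The controlling bound is day 27, so writing finishes at 27 + 1 = day 28.
Revision cannot begin until writing (finishes day 28). It runs from day 28 to 28 + 4 = day 32.
Submission waits on revision (finishes day 32), so it starts at day 32 and finishes at 32 + 3 = day 35.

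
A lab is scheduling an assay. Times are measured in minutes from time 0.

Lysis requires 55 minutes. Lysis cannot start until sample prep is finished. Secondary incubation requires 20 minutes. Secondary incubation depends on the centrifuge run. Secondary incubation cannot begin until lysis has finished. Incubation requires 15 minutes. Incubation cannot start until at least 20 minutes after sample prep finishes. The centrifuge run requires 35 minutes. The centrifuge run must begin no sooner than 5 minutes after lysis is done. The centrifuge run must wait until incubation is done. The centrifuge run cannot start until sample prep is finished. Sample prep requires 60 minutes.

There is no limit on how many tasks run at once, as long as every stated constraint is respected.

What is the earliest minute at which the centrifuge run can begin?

Sample prep has no prerequisites, so it starts at minute 0 and finishes at minute 60.
After sample prep (finishes minute 60, plus 20-minute gap → minute 80), incubation can start at minute 80 and finishes at minute 95.
Lysis waits on sample prep (finishes minute 60), so it starts at minute 60 and finishes at 60 + 55 = minute 115.
The centrifuge run waits on lysis (finishes minute 115, plus 5-minute gap → minute 120); incubation (finishes minute 95); sample prep (finishes minute 60). The latest of these is minute 120, which is the earliest the centrifuge run can start.

120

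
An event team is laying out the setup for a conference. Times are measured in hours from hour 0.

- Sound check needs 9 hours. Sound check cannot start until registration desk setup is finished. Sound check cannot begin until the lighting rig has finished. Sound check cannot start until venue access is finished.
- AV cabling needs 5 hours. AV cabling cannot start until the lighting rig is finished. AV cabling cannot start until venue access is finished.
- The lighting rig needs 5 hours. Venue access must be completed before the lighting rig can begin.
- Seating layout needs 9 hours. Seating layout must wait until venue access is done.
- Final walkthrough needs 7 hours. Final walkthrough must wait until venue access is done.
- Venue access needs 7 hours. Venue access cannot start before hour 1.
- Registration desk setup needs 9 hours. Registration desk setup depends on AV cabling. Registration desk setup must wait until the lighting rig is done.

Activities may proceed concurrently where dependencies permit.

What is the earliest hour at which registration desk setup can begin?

Venue access waits on its own release at hour 1, so it starts at hour 1 and finishes at 1 + 7 = hour 8.
After venue access (finishes hour 8), the lighting rig can start at hour 8 and finishes at hour 13.
AV cabling has to wait for the lighting rig (finishes hour 13); venue access (finishes hour 8). The latest of these is hour 13, so AV cabling runs hour 13 to 13 + 5 = hour 18.
Registration desk setup waits on AV cabling (finishes hour 18); the lighting rig (finishes hour 13). The latest of these is hour 18, which is the earliest registration desk setup can start.

18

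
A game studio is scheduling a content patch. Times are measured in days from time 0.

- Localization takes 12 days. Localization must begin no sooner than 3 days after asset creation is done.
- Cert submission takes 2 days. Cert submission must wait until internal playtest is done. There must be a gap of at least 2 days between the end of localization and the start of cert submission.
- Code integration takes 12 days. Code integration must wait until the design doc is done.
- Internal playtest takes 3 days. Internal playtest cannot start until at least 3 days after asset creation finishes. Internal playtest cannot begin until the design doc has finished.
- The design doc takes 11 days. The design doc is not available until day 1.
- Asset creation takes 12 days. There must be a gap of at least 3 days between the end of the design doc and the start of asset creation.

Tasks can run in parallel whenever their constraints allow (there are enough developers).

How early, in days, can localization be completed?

42

After its own release at day 1, the design doc can start at day 1 and finishes at day 12.
Asset creation waits on the design doc (finishes day 12, plus 3-day gap → day 15), so it starts at day 15 and finishes at 15 + 12 = day 27.
After asset creation (finishes day 27, plus 3-day gap → day 30), localization can start at day 30 and finishes at day 42.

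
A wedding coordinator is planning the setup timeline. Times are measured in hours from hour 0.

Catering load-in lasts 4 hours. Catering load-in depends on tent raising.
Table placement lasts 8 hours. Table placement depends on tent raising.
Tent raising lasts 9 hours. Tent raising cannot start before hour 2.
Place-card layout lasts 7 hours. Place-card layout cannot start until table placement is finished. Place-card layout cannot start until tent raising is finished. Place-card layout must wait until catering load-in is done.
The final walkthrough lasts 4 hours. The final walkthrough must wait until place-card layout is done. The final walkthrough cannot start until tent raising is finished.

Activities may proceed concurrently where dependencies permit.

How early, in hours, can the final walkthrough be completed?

30

After its own release at hour 2, tent raising can start at hour 2 and finishes at hour 11.
After tent raising (finishes hour 11), catering load-in can start at hour 11 and finishes at hour 15.
After tent raising (finishes hour 11), table placement can start at hour 11 and finishes at hour 19.
Place-card layout cannot start until table placement (finishes hour 19); tent raising (finishes hour 11); catering load-in (finishes hour 15). The controlling bound is hour 19, so place-card layout finishes at 19 + 7 = hour 26.
The final walkthrough cannot start until place-card layout (finishes hour 26); tent raising (finishes hour 11). The controlling bound is hour 26, so the final walkthrough finishes at 26 + 4 = hour 30.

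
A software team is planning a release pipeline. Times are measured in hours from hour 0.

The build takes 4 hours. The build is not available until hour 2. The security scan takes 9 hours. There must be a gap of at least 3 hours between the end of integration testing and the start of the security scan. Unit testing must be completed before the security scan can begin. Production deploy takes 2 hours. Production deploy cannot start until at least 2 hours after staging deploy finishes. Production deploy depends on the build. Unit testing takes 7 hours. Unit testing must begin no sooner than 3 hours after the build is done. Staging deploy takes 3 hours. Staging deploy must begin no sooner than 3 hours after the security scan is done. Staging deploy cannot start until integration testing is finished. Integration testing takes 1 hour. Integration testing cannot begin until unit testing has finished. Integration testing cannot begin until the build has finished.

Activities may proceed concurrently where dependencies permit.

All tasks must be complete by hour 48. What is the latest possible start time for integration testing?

To finish by hour 48, production deploy (duration 2) must start no later than hour 46.
Since production deploy (must start by hour 46, minus 2-hour gap → hour 44) depends on it, staging deploy must finish by hour 44. Backing off its 3-hour duration gives a latest start of hour 41.
The security scan must finish before staging deploy (must start by hour 41, minus 3-hour gap → hour 38). With a 9-hour duration, the security scan must start by 38 − 9 = hour 29.
Integration testing has several dependents: the security scan (must start by hour 29, minus 3-hour gap → hour 26); staging deploy (must start by hour 41). The earliest of those limits is hour 26, so integration testing must start by 26 − 1 = hour 25.

25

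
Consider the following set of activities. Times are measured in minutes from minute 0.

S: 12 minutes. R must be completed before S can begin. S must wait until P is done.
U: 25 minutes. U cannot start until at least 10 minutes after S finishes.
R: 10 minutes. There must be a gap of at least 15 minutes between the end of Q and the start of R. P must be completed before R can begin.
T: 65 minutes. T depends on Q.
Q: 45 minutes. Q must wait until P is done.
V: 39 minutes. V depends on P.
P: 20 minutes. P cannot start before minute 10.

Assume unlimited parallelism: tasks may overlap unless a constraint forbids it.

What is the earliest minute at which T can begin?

P waits on its own release at minute 10, so it starts at minute 10 and finishes at 10 + 20 = minute 30.
Q cannot begin until P (finishes minute 30). It runs from minute 30 to 30 + 45 = minute 75.
T waits on Q (finishes minute 75), so the earliest it can start is minute 75.

75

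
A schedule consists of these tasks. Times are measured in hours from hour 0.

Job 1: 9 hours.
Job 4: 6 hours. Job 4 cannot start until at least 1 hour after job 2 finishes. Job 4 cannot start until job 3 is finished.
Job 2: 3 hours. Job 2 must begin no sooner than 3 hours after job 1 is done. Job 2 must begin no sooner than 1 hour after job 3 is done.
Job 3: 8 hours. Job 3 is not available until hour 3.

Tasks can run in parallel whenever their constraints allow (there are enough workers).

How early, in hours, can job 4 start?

16

After its own release at hour 3, job 3 can start at hour 3 and finishes at hour 11.
Job 1 has no prerequisites, so it starts at hour 0 and finishes at hour 9.
Job 2 cannot start until job 1 (finishes hour 9, plus 3-hour gap → hour 12); job 3 (finishes hour 11, plus 1-hour gap → hour 12). The controlling bound is hour 12, so job 2 finishes at 12 + 3 = hour 15.
Job 4 waits on job 2 (finishes hour 15, plus 1-hour gap → hour 16); job 3 (finishes hour 11). The latest of these is hour 16, which is the earliest job 4 can start.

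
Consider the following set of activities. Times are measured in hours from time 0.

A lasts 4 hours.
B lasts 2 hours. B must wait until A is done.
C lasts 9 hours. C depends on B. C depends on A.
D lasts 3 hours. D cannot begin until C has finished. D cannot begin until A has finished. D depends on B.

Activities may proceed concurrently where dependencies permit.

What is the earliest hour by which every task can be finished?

Nothing blocks A, so it runs from hour 0 to hour 4.
B waits on A (finishes hour 4), so it starts at hour 4 and finishes at 4 + 2 = hour 6.
C needs all of B (finishes hour 6); A (finishes hour 4). That puts its earliest start at hour 6; it finishes at 6 + 9 = hour 15.
For D: C (finishes hour 15); A (finishes hour 4); B (finishes hour 6). Taking the maximum gives a start of hour 15, and it finishes at 15 + 3 = hour 18.
All tasks are finished once the last one completes. Finish times: A at 4, B at 6, C at 15, D at 18. The latest is hour 18.

18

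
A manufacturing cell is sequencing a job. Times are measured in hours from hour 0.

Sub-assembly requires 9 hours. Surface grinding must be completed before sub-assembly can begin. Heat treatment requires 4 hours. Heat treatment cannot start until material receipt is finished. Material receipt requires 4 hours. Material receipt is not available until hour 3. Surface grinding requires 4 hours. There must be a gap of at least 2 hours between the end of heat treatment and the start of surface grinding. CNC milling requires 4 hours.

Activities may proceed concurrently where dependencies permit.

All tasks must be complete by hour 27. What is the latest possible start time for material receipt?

4

Sub-assembly has no dependents, so it just needs to finish by hour 27. Starting by 27 − 9 = hour 18 achieves that.
Surface grinding has to be done before sub-assembly (must start by hour 18). That means finishing by hour 18, i.e. starting by 18 − 4 = hour 14.
Since surface grinding (must start by hour 14, minus 2-hour gap → hour 12) depends on it, heat treatment must finish by hour 12. Backing off its 4-hour duration gives a latest start of hour 8.
Material receipt feeds into heat treatment (must start by hour 8); so material receipt must finish by hour 8 and therefore start by hour 4.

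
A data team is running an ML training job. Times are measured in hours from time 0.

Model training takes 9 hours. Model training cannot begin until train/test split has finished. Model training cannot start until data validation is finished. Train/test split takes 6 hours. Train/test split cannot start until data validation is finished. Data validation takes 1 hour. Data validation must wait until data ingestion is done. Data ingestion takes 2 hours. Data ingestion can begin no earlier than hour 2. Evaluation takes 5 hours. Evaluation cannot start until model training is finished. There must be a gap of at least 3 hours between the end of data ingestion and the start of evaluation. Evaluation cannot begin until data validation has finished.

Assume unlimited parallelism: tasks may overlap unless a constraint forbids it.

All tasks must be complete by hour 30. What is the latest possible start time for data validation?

9

Evaluation must finish by hour 30; it takes 5 hours, so it must start by 30 − 5 = hour 25.
Model training must finish before evaluation (must start by hour 25). With a 9-hour duration, model training must start by 25 − 9 = hour 16.
Train/test split has to be done before model training (must start by hour 16). That means finishing by hour 16, i.e. starting by 16 − 6 = hour 10.
For data validation: train/test split (must start by hour 10); model training (must start by hour 16); evaluation (must start by hour 25). The most restrictive is hour 10; with a 1-hour duration, data validation must start by hour 9.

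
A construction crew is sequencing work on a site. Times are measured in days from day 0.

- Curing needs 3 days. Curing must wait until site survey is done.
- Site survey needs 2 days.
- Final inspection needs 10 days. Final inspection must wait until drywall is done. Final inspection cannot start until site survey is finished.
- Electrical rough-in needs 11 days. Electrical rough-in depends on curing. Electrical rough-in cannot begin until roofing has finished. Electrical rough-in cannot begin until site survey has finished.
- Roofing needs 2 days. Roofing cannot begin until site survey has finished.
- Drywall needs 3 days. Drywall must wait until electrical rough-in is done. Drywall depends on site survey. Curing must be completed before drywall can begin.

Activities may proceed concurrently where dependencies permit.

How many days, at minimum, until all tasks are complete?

Site survey has no prerequisites, so it starts at day 0 and finishes at day 2.
After site survey (finishes day 2), roofing can start at day 2 and finishes at day 4.
Curing waits on site survey (finishes day 2), so it starts at day 2 and finishes at 2 + 3 = day 5.
Electrical rough-in has to wait for curing (finishes day 5); roofing (finishes day 4); site survey (finishes day 2). The latest of these is day 5, so electrical rough-in runs day 5 to 5 + 11 = day 16.
Drywall cannot start until electrical rough-in (finishes day 16); site survey (finishes day 2); curing (finishes day 5). The controlling bound is day 16, so drywall finishes at 16 + 3 = day 19.
Final inspection needs all of drywall (finishes day 19); site survey (finishes day 2). That puts its earliest start at day 19; it finishes at 19 + 10 = day 29.
All tasks are finished once the last one completes. Finish times: Site survey at 2, Curing at 5, Roofing at 4, Electrical rough-in at 16, Drywall at 19, Final inspection at 29. The latest is day 29.

29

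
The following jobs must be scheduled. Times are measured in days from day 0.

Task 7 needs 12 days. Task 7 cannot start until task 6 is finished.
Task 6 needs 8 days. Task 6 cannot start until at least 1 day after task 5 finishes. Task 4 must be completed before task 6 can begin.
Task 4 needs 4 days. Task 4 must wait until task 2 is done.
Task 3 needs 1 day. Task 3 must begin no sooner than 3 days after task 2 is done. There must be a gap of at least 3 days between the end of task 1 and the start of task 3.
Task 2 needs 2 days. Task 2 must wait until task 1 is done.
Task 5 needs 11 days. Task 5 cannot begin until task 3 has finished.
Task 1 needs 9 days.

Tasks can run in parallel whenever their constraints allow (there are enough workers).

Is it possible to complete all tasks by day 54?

Yes

Task 1 can start immediately at day 0; it finishes at day 9.
Task 2 waits on task 1 (finishes day 9), so it starts at day 9 and finishes at 9 + 2 = day 11.
After task 2 (finishes day 11), task 4 can start at day 11 and finishes at day 15.
Task 3 has to wait for task 2 (finishes day 11, plus 3-day gap → day 14); task 1 (finishes day 9, plus 3-day gap → day 12). The latest of these is day 14, so task 3 runs day 14 to 14 + 1 = day 15.
After task 3 (finishes day 15), task 5 can start at day 15 and finishes at day 26.
Task 6 has to wait for task 5 (finishes day 26, plus 1-day gap → day 27); task 4 (finishes day 15). The latest of these is day 27, so task 6 runs day 27 to 27 + 8 = day 35.
After task 6 (finishes day 35), task 7 can start at day 35 and finishes at day 47.
Every task is finished by day 47, which is no later than the deadline of 54, so the schedule is feasible.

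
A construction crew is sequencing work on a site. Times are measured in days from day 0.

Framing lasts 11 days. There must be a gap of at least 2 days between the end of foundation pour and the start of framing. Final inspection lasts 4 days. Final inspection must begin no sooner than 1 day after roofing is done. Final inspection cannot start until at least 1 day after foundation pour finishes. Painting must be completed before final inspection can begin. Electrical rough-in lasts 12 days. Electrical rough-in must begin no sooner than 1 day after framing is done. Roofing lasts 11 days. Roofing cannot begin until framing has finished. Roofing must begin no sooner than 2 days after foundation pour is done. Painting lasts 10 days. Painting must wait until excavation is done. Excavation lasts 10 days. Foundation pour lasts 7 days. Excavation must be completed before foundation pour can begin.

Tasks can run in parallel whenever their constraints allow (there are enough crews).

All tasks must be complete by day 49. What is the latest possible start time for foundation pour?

Nothing follows final inspection; the deadline of day 49 is its only limit. It must start by 49 − 4 = day 45.
Roofing has to be done before final inspection (must start by day 45, minus 1-day gap → day 44). That means finishing by day 44, i.e. starting by 44 − 11 = day 33.
To finish by day 49, electrical rough-in (duration 12) must start no later than day 37.
For framing: roofing (must start by day 33); electrical rough-in (must start by day 37, minus 1-day gap → day 36). The most restrictive is day 33; with an 11-day duration, framing must start by day 22.
Foundation pour feeds framing (must start by day 22, minus 2-day gap → day 20); roofing (must start by day 33, minus 2-day gap → day 31); final inspection (must start by day 45, minus 1-day gap → day 44). Taking the minimum, foundation pour must finish by day 20 and start by 20 − 7 = day 13.

13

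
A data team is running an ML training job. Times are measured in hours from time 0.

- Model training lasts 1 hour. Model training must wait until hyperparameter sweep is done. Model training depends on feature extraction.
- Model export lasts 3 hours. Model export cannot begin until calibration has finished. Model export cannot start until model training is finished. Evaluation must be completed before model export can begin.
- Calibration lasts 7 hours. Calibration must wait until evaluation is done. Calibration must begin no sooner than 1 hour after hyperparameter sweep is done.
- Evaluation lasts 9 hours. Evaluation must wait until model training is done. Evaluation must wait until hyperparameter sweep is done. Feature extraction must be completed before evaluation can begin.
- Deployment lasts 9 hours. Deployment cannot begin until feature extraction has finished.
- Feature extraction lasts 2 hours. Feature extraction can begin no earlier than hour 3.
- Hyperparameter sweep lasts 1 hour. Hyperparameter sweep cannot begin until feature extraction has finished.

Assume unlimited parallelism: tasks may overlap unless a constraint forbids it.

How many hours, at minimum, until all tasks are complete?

26

Feature extraction waits on its own release at hour 3, so it starts at hour 3 and finishes at 3 + 2 = hour 5.
Deployment cannot begin until feature extraction (finishes hour 5). It runs from hour 5 to 5 + 9 = hour 14.
After feature extraction (finishes hour 5), hyperparameter sweep can start at hour 5 and finishes at hour 6.
For model training: hyperparameter sweep (finishes hour 6); feature extraction (finishes hour 5). Taking the maximum gives a start of hour 6, and it finishes at 6 + 1 = hour 7.
Evaluation needs all of model training (finishes hour 7); hyperparameter sweep (finishes hour 6); feature extraction (finishes hour 5). That puts its earliest start at hour 7; it finishes at 7 + 9 = hour 16.
Calibration needs all of evaluation (finishes hour 16); hyperparameter sweep (finishes hour 6, plus 1-hour gap → hour 7). That puts its earliest start at hour 16; it finishes at 16 + 7 = hour 23.
Model export needs all of calibration (finishes hour 23); model training (finishes hour 7); evaluation (finishes hour 16). That puts its earliest start at hour 23; it finishes at 23 + 3 = hour 26.
All tasks are finished once the last one completes. Finish times: Feature extraction at 5, Hyperparameter sweep at 6, Model training at 7, Evaluation at 16, Calibration at 23, Model export at 26, Deployment at 14. The latest is hour 26.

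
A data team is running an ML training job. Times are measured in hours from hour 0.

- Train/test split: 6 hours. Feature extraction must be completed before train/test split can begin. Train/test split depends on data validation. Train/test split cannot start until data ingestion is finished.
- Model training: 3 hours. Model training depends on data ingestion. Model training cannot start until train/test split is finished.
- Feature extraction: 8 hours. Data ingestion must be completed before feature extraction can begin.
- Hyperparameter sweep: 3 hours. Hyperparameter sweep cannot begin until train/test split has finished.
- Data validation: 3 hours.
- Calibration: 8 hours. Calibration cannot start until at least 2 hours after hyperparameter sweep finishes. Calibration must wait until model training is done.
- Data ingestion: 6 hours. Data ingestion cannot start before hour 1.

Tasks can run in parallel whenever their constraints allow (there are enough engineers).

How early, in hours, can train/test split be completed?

21

Nothing blocks data validation, so it runs from hour 0 to hour 3.
Data ingestion cannot begin until its own release at hour 1. It runs from hour 1 to 1 + 6 = hour 7.
Feature extraction cannot begin until data ingestion (finishes hour 7). It runs from hour 7 to 7 + 8 = hour 15.
Train/test split needs all of feature extraction (finishes hour 15); data validation (finishes hour 3); data ingestion (finishes hour 7). That puts its earliest start at hour 15; it finishes at 15 + 6 = hour 21.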